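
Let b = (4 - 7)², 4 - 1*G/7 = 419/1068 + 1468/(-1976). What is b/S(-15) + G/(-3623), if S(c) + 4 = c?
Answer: -460749271/955732908 ≈ -0.48209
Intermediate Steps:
S(c) = -4 + c
G = 8033683/263796 (G = 28 - 7*(419/1068 + 1468/(-1976)) = 28 - 7*(419*(1/1068) + 1468*(-1/1976)) = 28 - 7*(419/1068 - 367/494) = 28 - 7*(-92485/263796) = 28 + 647395/263796 = 8033683/263796 ≈ 30.454)
b = 9 (b = (-3)² = 9)
b/S(-15) + G/(-3623) = 9/(-4 - 15) + (8033683/263796)/(-3623) = 9/(-19) + (8033683/263796)*(-1/3623) = 9*(-1/19) - 8033683/955732908 = -9/19 - 8033683/955732908 = -460749271/955732908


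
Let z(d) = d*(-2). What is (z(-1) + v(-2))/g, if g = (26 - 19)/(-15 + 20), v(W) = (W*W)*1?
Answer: 30/7 ≈ 4.2857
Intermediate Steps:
v(W) = W**2 (v(W) = W**2*1 = W**2)
z(d) = -2*d
g = 7/5 ≈ 1.4000
(z(-1) + v(-2))/g = (-2*(-1) + (-2)**2)/(7/5) = (2 + 4)*(5/7) = 6*(5/7) = 30/7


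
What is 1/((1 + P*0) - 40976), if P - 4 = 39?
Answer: -1/40975 ≈ -2.4405e-5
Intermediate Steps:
P = 43 (P = 4 + 39 = 43)
1/((1 + P*0) - 40976) = 1/((1 + 43*0) - 40976) = 1/((1 + 0) - 40976) = 1/(1 - 40976) = 1/(-40975) = -1/40975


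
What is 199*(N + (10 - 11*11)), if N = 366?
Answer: 50745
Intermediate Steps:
199*(N + (10 - 11*11)) = 199*(366 + (10 - 11*11)) = 199*(366 + (10 - 121)) = 199*(366 - 111) = 199*255 = 50745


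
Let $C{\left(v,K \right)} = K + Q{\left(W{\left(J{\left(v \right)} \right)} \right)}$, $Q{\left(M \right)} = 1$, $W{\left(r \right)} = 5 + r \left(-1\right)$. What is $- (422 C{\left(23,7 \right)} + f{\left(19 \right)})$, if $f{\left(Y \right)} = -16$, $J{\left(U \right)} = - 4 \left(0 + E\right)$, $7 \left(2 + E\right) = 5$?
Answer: $-3360$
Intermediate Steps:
$E = - \frac{9}{7}$ ($E = -2 + \frac{1}{7} \cdot 5 = -2 + \frac{5}{7} = - \frac{9}{7} \approx -1.2857$)
$J{\left(U \right)} = \frac{36}{7}$ ($J{\left(U \right)} = - 4 \left(0 - \frac{9}{7}\right) = \left(-4\right) \left(- \frac{9}{7}\right) = \frac{36}{7}$)
$W{\left(r \right)} = 5 - r$
$C{\left(v,K \right)} = 1 + K$ ($C{\left(v,K \right)} = K + 1 = 1 + K$)
$- (422 C{\left(23,7 \right)} + f{\left(19 \right)}) = - (422 \left(1 + 7\right) - 16) = - (422 \cdot 8 - 16) = - (3376 - 16) = \left(-1\right) 3360 = -3360$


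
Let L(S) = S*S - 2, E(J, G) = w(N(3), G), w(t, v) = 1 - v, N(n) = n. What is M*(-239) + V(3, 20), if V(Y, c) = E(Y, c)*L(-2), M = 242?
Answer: -57876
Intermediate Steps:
E(J, G) = 1 - G
L(S) = -2 + S**2 (L(S) = S**2 - 2 = -2 + S**2)
V(Y, c) = 2 - 2*c (V(Y, c) = (1 - c)*(-2 + (-2)**2) = (1 - c)*(-2 + 4) = (1 - c)*2 = 2 - 2*c)
M*(-239) + V(3, 20) = 242*(-239) + (2 - 2*20) = -57838 + (2 - 40) = -57838 - 38 = -57876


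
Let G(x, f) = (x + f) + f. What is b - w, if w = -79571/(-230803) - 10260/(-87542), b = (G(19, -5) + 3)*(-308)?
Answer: -37343426027279/10102478113 ≈ -3696.5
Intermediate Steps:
G(x, f) = x + 2*f (G(x, f) = (f + x) + f = x + 2*f)
b = -3696 (b = ((19 + 2*(-5)) + 3)*(-308) = ((19 - 10) + 3)*(-308) = (9 + 3)*(-308) = 12*(-308) = -3696)
w = 4666921631/10102478113 (w = -79571*(-1/230803) - 10260*(-1/87542) = 79571/230803 + 5130/43771 = 4666921631/10102478113 ≈ 0.46196)
b - w = -3696 - 1*4666921631/10102478113 = -3696 - 4666921631/10102478113 = -37343426027279/10102478113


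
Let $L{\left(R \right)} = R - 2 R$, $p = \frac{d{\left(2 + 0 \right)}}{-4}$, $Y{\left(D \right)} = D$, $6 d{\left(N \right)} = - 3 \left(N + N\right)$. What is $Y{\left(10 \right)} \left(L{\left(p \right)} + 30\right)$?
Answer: $295$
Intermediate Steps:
$d{\left(N \right)} = - N$ ($d{\left(N \right)} = \frac{\left(-3\right) \left(N + N\right)}{6} = \frac{\left(-3\right) 2 N}{6} = \frac{\left(-6\right) N}{6} = - N$)
$p = \frac{1}{2}$ ($p = \frac{\left(-1\right) \left(2 + 0\right)}{-4} = \left(-1\right) 2 \left(- \frac{1}{4}\right) = \left(-2\right) \left(- \frac{1}{4}\right) = \frac{1}{2} \approx 0.5$)
$L{\left(R \right)} = - R$
$Y{\left(10 \right)} \left(L{\left(p \right)} + 30\right) = 10 \left(\left(-1\right) \frac{1}{2} + 30\right) = 10 \left(- \frac{1}{2} + 30\right) = 10 \cdot \frac{59}{2} = 295$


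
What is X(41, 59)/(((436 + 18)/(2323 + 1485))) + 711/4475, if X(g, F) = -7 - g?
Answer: -408817803/1015825 ≈ -402.45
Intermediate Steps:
X(41, 59)/(((436 + 18)/(2323 + 1485))) + 711/4475 = (-7 - 1*41)/(((436 + 18)/(2323 + 1485))) + 711/4475 = (-7 - 41)/((454/3808)) + 711*(1/4475) = -48/(454*(1/3808)) + 711/4475 = -48/227/1904 + 711/4475 = -48*1904/227 + 711/4475 = -91392/227 + 711/4475 = -408817803/1015825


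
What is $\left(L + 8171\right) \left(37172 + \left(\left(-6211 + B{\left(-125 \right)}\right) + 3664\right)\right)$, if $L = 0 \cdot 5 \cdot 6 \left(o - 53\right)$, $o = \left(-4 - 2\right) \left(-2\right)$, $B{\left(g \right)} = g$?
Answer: $281899500$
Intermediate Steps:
$o = 12$ ($o = \left(-6\right) \left(-2\right) = 12$)
$L = 0$ ($L = 0 \cdot 5 \cdot 6 \left(12 - 53\right) = 0 \cdot 6 \left(-41\right) = 0 \left(-41\right) = 0$)
$\left(L + 8171\right) \left(37172 + \left(\left(-6211 + B{\left(-125 \right)}\right) + 3664\right)\right) = \left(0 + 8171\right) \left(37172 + \left(\left(-6211 - 125\right) + 3664\right)\right) = 8171 \left(37172 + \left(-6336 + 3664\right)\right) = 8171 \left(37172 - 2672\right) = 8171 \cdot 34500 = 281899500$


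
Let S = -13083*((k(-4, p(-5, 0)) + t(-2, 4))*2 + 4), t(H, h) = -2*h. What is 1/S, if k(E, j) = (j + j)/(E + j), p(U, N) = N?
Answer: 1/156996 ≈ 6.3696e-6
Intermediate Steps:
k(E, j) = 2*j/(E + j) (k(E, j) = (2*j)/(E + j) = 2*j/(E + j))
S = 156996 (S = -13083*((2*0/(-4 + 0) - 2*4)*2 + 4) = -13083*((2*0/(-4) - 8)*2 + 4) = -13083*((2*0*(-¼) - 8)*2 + 4) = -13083*((0 - 8)*2 + 4) = -13083*(-8*2 + 4) = -13083*(-16 + 4) = -13083*(-12) = 156996)
1/S = 1/156996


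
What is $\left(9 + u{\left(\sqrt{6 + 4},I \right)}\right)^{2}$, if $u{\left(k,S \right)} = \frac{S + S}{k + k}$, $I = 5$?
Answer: $\frac{\left(18 + \sqrt{10}\right)^{2}}{4} \approx 111.96$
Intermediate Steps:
$u{\left(k,S \right)} = \frac{S}{k}$ ($u{\left(k,S \right)} = \frac{2 S}{2 k} = 2 S \frac{1}{2 k} = \frac{S}{k}$)
$\left(9 + u{\left(\sqrt{6 + 4},I \right)}\right)^{2} = \left(9 + \frac{5}{\sqrt{6 + 4}}\right)^{2} = \left(9 + \frac{5}{\sqrt{10}}\right)^{2} = \left(9 + 5 \frac{\sqrt{10}}{10}\right)^{2} = \left(9 + \frac{\sqrt{10}}{2}\right)^{2}$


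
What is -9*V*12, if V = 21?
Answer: -2268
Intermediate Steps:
-9*V*12 = -9*21*12 = -189*12 = -2268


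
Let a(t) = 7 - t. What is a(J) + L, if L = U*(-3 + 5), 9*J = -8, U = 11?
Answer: 269/9 ≈ 29.889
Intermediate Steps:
J = -8/9 (J = (⅑)*(-8) = -8/9 ≈ -0.88889)
L = 22 (L = 11*(-3 + 5) = 11*2 = 22)
a(J) + L = (7 - 1*(-8/9)) + 22 = (7 + 8/9) + 22 = 71/9 + 22 = 269/9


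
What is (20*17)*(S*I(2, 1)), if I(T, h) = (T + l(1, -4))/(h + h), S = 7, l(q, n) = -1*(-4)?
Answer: 7140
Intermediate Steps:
l(q, n) = 4
I(T, h) = (4 + T)/(2*h) (I(T, h) = (T + 4)/(h + h) = (4 + T)/((2*h)) = (4 + T)*(1/(2*h)) = (4 + T)/(2*h))
(20*17)*(S*I(2, 1)) = (20*17)*(7*((1/2)*(4 + 2)/1)) = 340*(7*((1/2)*1*6)) = 340*(7*3) = 340*21 = 7140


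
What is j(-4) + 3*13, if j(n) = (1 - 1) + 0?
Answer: 39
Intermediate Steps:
j(n) = 0 (j(n) = 0 + 0 = 0)
j(-4) + 3*13 = 0 + 3*13 = 0 + 39 = 39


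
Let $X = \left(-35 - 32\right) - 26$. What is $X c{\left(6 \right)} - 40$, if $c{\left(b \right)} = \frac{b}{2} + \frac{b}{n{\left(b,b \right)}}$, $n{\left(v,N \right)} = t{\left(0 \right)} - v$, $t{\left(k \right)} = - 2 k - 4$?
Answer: $- \frac{1316}{5} \approx -263.2$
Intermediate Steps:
$t{\left(k \right)} = -4 - 2 k$
$n{\left(v,N \right)} = -4 - v$ ($n{\left(v,N \right)} = \left(-4 - 0\right) - v = \left(-4 + 0\right) - v = -4 - v$)
$c{\left(b \right)} = \frac{b}{2} + \frac{b}{-4 - b}$
$X = -93$ ($X = -67 - 26 = -93$)
$X c{\left(6 \right)} - 40 = - 93 \cdot \frac{1}{2} \cdot 6 \frac{1}{4 + 6} \left(2 + 6\right) - 40 = - 93 \cdot \frac{1}{2} \cdot 6 \cdot \frac{1}{10} \cdot 8 - 40 = \left(-93\right) \frac{12}{5} - 40 = - \frac{1116}{5} - 40 = - \frac{1316}{5}$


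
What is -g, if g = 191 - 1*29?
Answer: -162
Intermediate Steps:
g = 162 (g = 191 - 29 = 162)
-g = -1*162 = -162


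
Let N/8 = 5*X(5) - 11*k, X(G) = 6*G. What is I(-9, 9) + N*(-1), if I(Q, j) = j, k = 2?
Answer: -1015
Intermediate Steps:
N = 1024 (N = 8*(5*(6*5) - 11*2) = 8*(5*30 - 22) = 8*(150 - 22) = 8*128 = 1024)
I(-9, 9) + N*(-1) = 9 + 1024*(-1) = 9 - 1024 = -1015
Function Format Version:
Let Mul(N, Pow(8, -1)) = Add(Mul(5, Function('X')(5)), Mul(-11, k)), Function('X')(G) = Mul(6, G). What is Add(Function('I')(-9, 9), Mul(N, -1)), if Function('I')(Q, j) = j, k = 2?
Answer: -1015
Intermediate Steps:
N = 1024 (N = Mul(8, Add(Mul(5, Mul(6, 5)), Mul(-11, 2))) = Mul(8, Add(Mul(5, 30), -22)) = Mul(8, Add(150, -22)) = Mul(8, 128) = 1024)
Add(Function('I')(-9, 9), Mul(N, -1)) = Add(9, Mul(1024, -1)) = Add(9, -1024) = -1015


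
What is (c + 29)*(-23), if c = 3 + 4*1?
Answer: -828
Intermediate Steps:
c = 7 (c = 3 + 4 = 7)
(c + 29)*(-23) = (7 + 29)*(-23) = 36*(-23) = -828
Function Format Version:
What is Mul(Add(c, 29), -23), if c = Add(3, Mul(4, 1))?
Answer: -828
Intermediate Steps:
c = 7 (c = Add(3, 4) = 7)
Mul(Add(c, 29), -23) = Mul(Add(7, 29), -23) = Mul(36, -23) = -828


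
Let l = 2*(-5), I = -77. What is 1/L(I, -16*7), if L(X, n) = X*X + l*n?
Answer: 1/7049 ≈ 0.00014186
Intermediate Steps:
l = -10
L(X, n) = X² - 10*n (L(X, n) = X*X - 10*n = X² - 10*n)
1/L(I, -16*7) = 1/((-77)² - (-160)*7) = 1/(5929 - 10*(-112)) = 1/(5929 + 1120) = 1/7049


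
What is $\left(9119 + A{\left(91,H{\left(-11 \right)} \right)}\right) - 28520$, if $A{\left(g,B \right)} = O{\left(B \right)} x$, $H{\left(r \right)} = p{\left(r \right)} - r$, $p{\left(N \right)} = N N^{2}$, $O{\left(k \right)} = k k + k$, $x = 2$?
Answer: $3462759$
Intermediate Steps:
$O{\left(k \right)} = k + k^{2}$ ($O{\left(k \right)} = k^{2} + k = k + k^{2}$)
$p{\left(N \right)} = N^{3}$
$H{\left(r \right)} = r^{3} - r$
$A{\left(g,B \right)} = 2 B \left(1 + B\right)$ ($A{\left(g,B \right)} = B \left(1 + B\right) 2 = 2 B \left(1 + B\right)$)
$\left(9119 + A{\left(91,H{\left(-11 \right)} \right)}\right) - 28520 = \left(9119 + 2 \left(\left(-11\right)^{3} - -11\right) \left(1 + \left(\left(-11\right)^{3} - -11\right)\right)\right) - 28520 = \left(9119 + 2 \left(-1331 + 11\right) \left(1 + \left(-1331 + 11\right)\right)\right) - 28520 = \left(9119 + 2 \left(-1320\right) \left(1 - 1320\right)\right) - 28520 = \left(9119 + 2 \left(-1320\right) \left(-1319\right)\right) - 28520 = \left(9119 + 3482160\right) - 28520 = 3491279 - 28520 = 3462759$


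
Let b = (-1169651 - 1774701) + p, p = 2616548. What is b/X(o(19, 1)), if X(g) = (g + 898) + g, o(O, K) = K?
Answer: -27317/75 ≈ -364.23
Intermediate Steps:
b = -327804 (b = (-1169651 - 1774701) + 2616548 = -2944352 + 2616548 = -327804)
X(g) = 898 + 2*g (X(g) = (898 + g) + g = 898 + 2*g)
b/X(o(19, 1)) = -327804/(898 + 2*1) = -327804/(898 + 2) = -327804/900 = -327804*1/900 = -27317/75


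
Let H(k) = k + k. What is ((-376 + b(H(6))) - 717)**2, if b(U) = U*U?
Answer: 900601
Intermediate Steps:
H(k) = 2*k
b(U) = U**2
((-376 + b(H(6))) - 717)**2 = ((-376 + (2*6)**2) - 717)**2 = ((-376 + 12**2) - 717)**2 = ((-376 + 144) - 717)**2 = (-232 - 717)**2 = (-949)**2 = 900601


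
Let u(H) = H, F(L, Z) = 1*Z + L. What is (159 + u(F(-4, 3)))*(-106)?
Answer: -16748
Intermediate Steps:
F(L, Z) = L + Z (F(L, Z) = Z + L = L + Z)
(159 + u(F(-4, 3)))*(-106) = (159 + (-4 + 3))*(-106) = (159 - 1)*(-106) = 158*(-106) = -16748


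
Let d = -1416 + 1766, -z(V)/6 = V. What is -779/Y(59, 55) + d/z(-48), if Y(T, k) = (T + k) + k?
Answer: -82601/24336 ≈ -3.3942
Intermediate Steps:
Y(T, k) = T + 2*k
z(V) = -6*V
d = 350
-779/Y(59, 55) + d/z(-48) = -779/(59 + 2*55) + 350/((-6*(-48))) = -779/(59 + 110) + 350/288 = -779/169 + 350*(1/288) = -779*1/169 + 175/144 = -779/169 + 175/144 = -82601/24336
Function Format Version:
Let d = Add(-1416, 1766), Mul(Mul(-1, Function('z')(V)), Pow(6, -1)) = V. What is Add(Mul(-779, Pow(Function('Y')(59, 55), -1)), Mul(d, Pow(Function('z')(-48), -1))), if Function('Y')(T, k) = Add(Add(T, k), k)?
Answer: Rational(-82601, 24336) ≈ -3.3942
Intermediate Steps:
Function('Y')(T, k) = Add(T, Mul(2, k))
Function('z')(V) = Mul(-6, V)
d = 350
Add(Mul(-779, Pow(Function('Y')(59, 55), -1)), Mul(d, Pow(Function('z')(-48), -1))) = Add(Mul(-779, Pow(Add(59, Mul(2, 55)), -1)), Mul(350, Pow(Mul(-6, -48), -1))) = Add(Mul(-779, Pow(Add(59, 110), -1)), Mul(350, Pow(288, -1))) = Add(Mul(-779, Pow(169, -1)), Mul(350, Rational(1, 288))) = Add(Mul(-779, Rational(1, 169)), Rational(175, 144)) = Add(Rational(-779, 169), Rational(175, 144)) = Rational(-82601, 24336)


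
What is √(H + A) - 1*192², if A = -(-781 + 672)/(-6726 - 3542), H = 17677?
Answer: -36864 + √465929308409/5134 ≈ -36731.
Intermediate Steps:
A = -109/10268 (A = -(-109)/(-10268) = -(-109)*(-1)/10268 = -1*109/10268 = -109/10268 ≈ -0.010615)
√(H + A) - 1*192² = √(17677 - 109/10268) - 1*192² = √(181507327/10268) - 1*36864 = √465929308409/5134 - 36864 = -36864 + √465929308409/5134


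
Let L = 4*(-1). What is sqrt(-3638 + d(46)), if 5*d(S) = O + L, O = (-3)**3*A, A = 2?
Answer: 2*I*sqrt(22810)/5 ≈ 60.412*I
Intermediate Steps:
L = -4
O = -54 (O = (-3)**3*2 = -27*2 = -54)
d(S) = -58/5 (d(S) = (-54 - 4)/5 = (1/5)*(-58) = -58/5)
sqrt(-3638 + d(46)) = sqrt(-3638 - 58/5) = sqrt(-18248/5) = 2*I*sqrt(22810)/5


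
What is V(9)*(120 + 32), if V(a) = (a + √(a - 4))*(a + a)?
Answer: 24624 + 2736*√5 ≈ 30742.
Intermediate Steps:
V(a) = 2*a*(a + √(-4 + a)) (V(a) = (a + √(-4 + a))*(2*a) = 2*a*(a + √(-4 + a)))
V(9)*(120 + 32) = (2*9*(9 + √(-4 + 9)))*(120 + 32) = (2*9*(9 + √5))*152 = (162 + 18*√5)*152 = 24624 + 2736*√5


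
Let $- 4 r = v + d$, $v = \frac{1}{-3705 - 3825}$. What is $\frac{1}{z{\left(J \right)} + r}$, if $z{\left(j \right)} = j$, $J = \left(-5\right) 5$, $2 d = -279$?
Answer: $\frac{7530}{74359} \approx 0.10127$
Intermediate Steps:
$d = - \frac{279}{2}$ ($d = \frac{1}{2} \left(-279\right) = - \frac{279}{2} \approx -139.5$)
$v = - \frac{1}{7530}$ ($v = \frac{1}{-7530} = - \frac{1}{7530} \approx -0.0001328$)
$J = -25$
$r = \frac{262609}{7530}$ ($r = - \frac{- \frac{1}{7530} - \frac{279}{2}}{4} = \left(- \frac{1}{4}\right) \left(- \frac{525218}{3765}\right) = \frac{262609}{7530} \approx 34.875$)
$\frac{1}{z{\left(J \right)} + r} = \frac{1}{-25 + \frac{262609}{7530}} = \frac{1}{\frac{74359}{7530}} = \frac{7530}{74359}$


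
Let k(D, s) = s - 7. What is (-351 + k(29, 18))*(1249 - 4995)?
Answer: 1273640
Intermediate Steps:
k(D, s) = -7 + s
(-351 + k(29, 18))*(1249 - 4995) = (-351 + (-7 + 18))*(1249 - 4995) = (-351 + 11)*(-3746) = -340*(-3746) = 1273640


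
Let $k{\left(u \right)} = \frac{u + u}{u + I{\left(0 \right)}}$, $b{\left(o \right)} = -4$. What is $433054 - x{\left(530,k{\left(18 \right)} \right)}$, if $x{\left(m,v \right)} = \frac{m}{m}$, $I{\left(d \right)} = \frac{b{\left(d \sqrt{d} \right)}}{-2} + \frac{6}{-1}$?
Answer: $433053$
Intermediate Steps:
$I{\left(d \right)} = -4$ ($I{\left(d \right)} = - \frac{4}{-2} + \frac{6}{-1} = \left(-4\right) \left(- \frac{1}{2}\right) + 6 \left(-1\right) = 2 - 6 = -4$)
$k{\left(u \right)} = \frac{2 u}{-4 + u}$ ($k{\left(u \right)} = \frac{u + u}{u - 4} = \frac{2 u}{-4 + u}$)
$x{\left(m,v \right)} = 1$
$433054 - x{\left(530,k{\left(18 \right)} \right)} = 433054 - 1 = 433053$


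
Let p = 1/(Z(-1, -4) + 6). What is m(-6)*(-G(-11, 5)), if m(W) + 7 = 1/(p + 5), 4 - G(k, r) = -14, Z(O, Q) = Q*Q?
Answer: 4530/37 ≈ 122.43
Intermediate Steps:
Z(O, Q) = Q**2
G(k, r) = 18 (G(k, r) = 4 - 1*(-14) = 4 + 14 = 18)
p = 1/22 (p = 1/((-4)**2 + 6) = 1/(16 + 6) = 1/22 ≈ 0.045455)
m(W) = -755/111 (m(W) = -7 + 1/(1/22 + 5) = -7 + 1/(111/22) = -7 + 22/111 = -755/111)
m(-6)*(-G(-11, 5)) = -(-755)*18/111 = -755/111*(-18) = 4530/37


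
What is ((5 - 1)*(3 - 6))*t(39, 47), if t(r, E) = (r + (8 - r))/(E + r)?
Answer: -48/43 ≈ -1.1163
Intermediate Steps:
t(r, E) = 8/(E + r)
((5 - 1)*(3 - 6))*t(39, 47) = ((5 - 1)*(3 - 6))*(8/(47 + 39)) = (4*(-3))*(8/86) = -96/86 = -12*4/43 = -48/43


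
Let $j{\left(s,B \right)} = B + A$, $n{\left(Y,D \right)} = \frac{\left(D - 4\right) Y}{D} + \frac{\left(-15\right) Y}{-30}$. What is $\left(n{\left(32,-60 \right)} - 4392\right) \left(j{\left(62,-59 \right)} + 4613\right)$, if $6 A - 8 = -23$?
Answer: $- \frac{296430092}{15} \approx -1.9762 \cdot 10^{7}$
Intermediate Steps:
$A = - \frac{5}{2}$ ($A = \frac{4}{3} + \frac{1}{6} \left(-23\right) = \frac{4}{3} - \frac{23}{6} = - \frac{5}{2} \approx -2.5$)
$n{\left(Y,D \right)} = \frac{Y}{2} + \frac{Y \left(-4 + D\right)}{D}$ ($n{\left(Y,D \right)} = \frac{\left(-4 + D\right) Y}{D} + - 15 Y \left(- \frac{1}{30}\right) = \frac{Y \left(-4 + D\right)}{D} + \frac{Y}{2} = \frac{Y}{2} + \frac{Y \left(-4 + D\right)}{D}$)
$j{\left(s,B \right)} = - \frac{5}{2} + B$ ($j{\left(s,B \right)} = B - \frac{5}{2} = - \frac{5}{2} + B$)
$\left(n{\left(32,-60 \right)} - 4392\right) \left(j{\left(62,-59 \right)} + 4613\right) = \left(\frac{1}{2} \cdot 32 \frac{1}{-60} \left(-8 + 3 \left(-60\right)\right) - 4392\right) \left(\left(- \frac{5}{2} - 59\right) + 4613\right) = \left(\frac{1}{2} \cdot 32 \left(- \frac{1}{60}\right) \left(-8 - 180\right) - 4392\right) \left(- \frac{123}{2} + 4613\right) = \left(\frac{1}{2} \cdot 32 \left(- \frac{1}{60}\right) \left(-188\right) - 4392\right) \frac{9103}{2} = \left(\frac{752}{15} - 4392\right) \frac{9103}{2} = \left(- \frac{65128}{15}\right) \frac{9103}{2} = - \frac{296430092}{15}$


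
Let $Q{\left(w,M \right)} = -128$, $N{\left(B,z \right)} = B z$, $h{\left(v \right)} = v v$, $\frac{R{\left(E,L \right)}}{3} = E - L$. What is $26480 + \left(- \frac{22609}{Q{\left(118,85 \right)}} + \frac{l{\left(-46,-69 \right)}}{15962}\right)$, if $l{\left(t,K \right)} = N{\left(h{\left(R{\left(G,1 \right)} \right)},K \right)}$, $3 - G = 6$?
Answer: $\frac{1183953355}{44416} \approx 26656.0$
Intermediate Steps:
$G = -3$ ($G = 3 - 6 = -3$)
$R{\left(E,L \right)} = - 3 L + 3 E$ ($R{\left(E,L \right)} = 3 \left(E - L\right) = - 3 L + 3 E$)
$h{\left(v \right)} = v^{2}$
$l{\left(t,K \right)} = 144 K$ ($l{\left(t,K \right)} = \left(\left(-3\right) 1 + 3 \left(-3\right)\right)^{2} K = \left(-3 - 9\right)^{2} K = \left(-12\right)^{2} K = 144 K$)
$26480 + \left(- \frac{22609}{Q{\left(118,85 \right)}} + \frac{l{\left(-46,-69 \right)}}{15962}\right) = 26480 + \left(- \frac{22609}{-128} + \frac{144 \left(-69\right)}{15962}\right) = 26480 - - \frac{7817675}{44416} = 26480 + \left(\frac{22609}{128} - \frac{216}{347}\right) = 26480 + \frac{7817675}{44416} = \frac{1183953355}{44416}$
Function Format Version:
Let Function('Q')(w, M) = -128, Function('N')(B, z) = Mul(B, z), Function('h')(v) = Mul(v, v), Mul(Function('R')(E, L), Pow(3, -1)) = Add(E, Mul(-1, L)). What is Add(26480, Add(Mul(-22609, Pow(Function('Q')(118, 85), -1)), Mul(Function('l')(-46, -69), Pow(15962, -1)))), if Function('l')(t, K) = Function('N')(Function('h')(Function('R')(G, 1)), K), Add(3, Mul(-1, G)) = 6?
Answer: Rational(1183953355, 44416) ≈ 26656.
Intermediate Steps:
G = -3 (G = Add(3, Mul(-1, 6)) = Add(3, -6) = -3)
Function('R')(E, L) = Add(Mul(-3, L), Mul(3, E)) (Function('R')(E, L) = Mul(3, Add(E, Mul(-1, L))) = Add(Mul(-3, L), Mul(3, E)))
Function('h')(v) = Pow(v, 2)
Function('l')(t, K) = Mul(144, K) (Function('l')(t, K) = Mul(Pow(Add(Mul(-3, 1), Mul(3, -3)), 2), K) = Mul(Pow(Add(-3, -9), 2), K) = Mul(Pow(-12, 2), K) = Mul(144, K))
Add(26480, Add(Mul(-22609, Pow(Function('Q')(118, 85), -1)), Mul(Function('l')(-46, -69), Pow(15962, -1)))) = Add(26480, Add(Mul(-22609, Pow(-128, -1)), Mul(Mul(144, -69), Pow(15962, -1)))) = Add(26480, Add(Mul(-22609, Rational(-1, 128)), Mul(-9936, Rational(1, 15962)))) = Add(26480, Add(Rational(22609, 128), Rational(-216, 347))) = Add(26480, Rational(7817675, 44416)) = Rational(1183953355, 44416)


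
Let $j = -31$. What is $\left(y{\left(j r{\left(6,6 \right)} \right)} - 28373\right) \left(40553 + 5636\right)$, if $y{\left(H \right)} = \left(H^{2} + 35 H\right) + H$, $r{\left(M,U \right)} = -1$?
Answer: $-1214585944$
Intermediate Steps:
$y{\left(H \right)} = H^{2} + 36 H$
$\left(y{\left(j r{\left(6,6 \right)} \right)} - 28373\right) \left(40553 + 5636\right) = \left(\left(-31\right) \left(-1\right) \left(36 - -31\right) - 28373\right) \left(40553 + 5636\right) = \left(31 \left(36 + 31\right) - 28373\right) 46189 = \left(31 \cdot 67 - 28373\right) 46189 = \left(2077 - 28373\right) 46189 = \left(-26296\right) 46189 = -1214585944$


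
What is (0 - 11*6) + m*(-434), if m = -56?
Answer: 24238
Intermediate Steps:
(0 - 11*6) + m*(-434) = (0 - 11*6) - 56*(-434) = (0 - 66) + 24304 = -66 + 24304 = 24238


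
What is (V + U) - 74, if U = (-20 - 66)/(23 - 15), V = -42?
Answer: -507/4 ≈ -126.75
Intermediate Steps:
U = -43/4 (U = -86/8 = -86*1/8 = -43/4 ≈ -10.750)
(V + U) - 74 = (-42 - 43/4) - 74 = -211/4 - 74 = -507/4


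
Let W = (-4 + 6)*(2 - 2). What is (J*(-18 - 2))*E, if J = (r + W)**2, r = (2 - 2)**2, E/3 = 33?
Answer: 0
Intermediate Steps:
E = 99 (E = 3*33 = 99)
W = 0 (W = 2*0 = 0)
r = 0 (r = 0**2 = 0)
J = 0 (J = (0 + 0)**2 = 0**2 = 0)
(J*(-18 - 2))*E = (0*(-18 - 2))*99 = (0*(-20))*99 = 0*99 = 0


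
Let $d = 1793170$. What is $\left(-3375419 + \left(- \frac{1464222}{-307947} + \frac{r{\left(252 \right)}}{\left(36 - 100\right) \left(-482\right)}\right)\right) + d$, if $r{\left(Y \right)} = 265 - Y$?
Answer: $- \frac{5010202273994459}{3166516352} \approx -1.5822 \cdot 10^{6}$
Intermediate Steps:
$\left(-3375419 + \left(- \frac{1464222}{-307947} + \frac{r{\left(252 \right)}}{\left(36 - 100\right) \left(-482\right)}\right)\right) + d = \left(-3375419 + \left(- \frac{1464222}{-307947} + \frac{265 - 252}{\left(36 - 100\right) \left(-482\right)}\right)\right) + 1793170 = \left(-3375419 + \left(\left(-1464222\right) \left(- \frac{1}{307947}\right) + \frac{265 - 252}{\left(-64\right) \left(-482\right)}\right)\right) + 1793170 = \left(-3375419 + \left(\frac{488074}{102649} + \frac{13}{30848}\right)\right) + 1793170 = \left(-3375419 + \frac{15057441189}{3166516352}\right) + 1793170 = - \frac{10688304400910299}{3166516352} + 1793170 = - \frac{5010202273994459}{3166516352}$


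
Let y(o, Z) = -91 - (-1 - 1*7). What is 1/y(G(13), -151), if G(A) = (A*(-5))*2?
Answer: -1/83 ≈ -0.012048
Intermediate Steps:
G(A) = -10*A (G(A) = -5*A*2 = -10*A)
y(o, Z) = -83 (y(o, Z) = -91 - (-1 - 7) = -91 - 1*(-8) = -91 + 8 = -83)
1/y(G(13), -151) = 1/(-83) = -1/83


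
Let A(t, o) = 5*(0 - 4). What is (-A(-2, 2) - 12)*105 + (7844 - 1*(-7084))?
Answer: 15768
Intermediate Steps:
A(t, o) = -20 (A(t, o) = 5*(-4) = -20)
(-A(-2, 2) - 12)*105 + (7844 - 1*(-7084)) = (-1*(-20) - 12)*105 + (7844 - 1*(-7084)) = (20 - 12)*105 + (7844 + 7084) = 8*105 + 14928 = 840 + 14928 = 15768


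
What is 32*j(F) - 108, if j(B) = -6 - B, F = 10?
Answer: -620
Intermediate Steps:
32*j(F) - 108 = 32*(-6 - 1*10) - 108 = 32*(-6 - 10) - 108 = 32*(-16) - 108 = -512 - 108 = -620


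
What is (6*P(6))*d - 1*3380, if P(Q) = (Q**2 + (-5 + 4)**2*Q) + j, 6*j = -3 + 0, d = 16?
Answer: 604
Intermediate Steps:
j = -1/2 (j = (-3 + 0)/6 = (1/6)*(-3) = -1/2 ≈ -0.50000)
P(Q) = -1/2 + Q + Q**2 (P(Q) = (Q**2 + (-5 + 4)**2*Q) - 1/2 = (Q**2 + (-1)**2*Q) - 1/2 = (Q**2 + 1*Q) - 1/2 = (Q**2 + Q) - 1/2 = (Q + Q**2) - 1/2 = -1/2 + Q + Q**2)
(6*P(6))*d - 1*3380 = (6*(-1/2 + 6 + 6**2))*16 - 1*3380 = (6*(-1/2 + 6 + 36))*16 - 3380 = (6*(83/2))*16 - 3380 = 249*16 - 3380 = 3984 - 3380 = 604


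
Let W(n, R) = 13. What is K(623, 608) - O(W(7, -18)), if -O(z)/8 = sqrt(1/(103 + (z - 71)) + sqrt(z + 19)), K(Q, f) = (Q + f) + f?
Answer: 1839 + 8*sqrt(5 + 900*sqrt(2))/15 ≈ 1858.1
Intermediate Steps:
K(Q, f) = Q + 2*f
O(z) = -8*sqrt(sqrt(19 + z) + 1/(32 + z)) (O(z) = -8*sqrt(1/(103 + (z - 71)) + sqrt(z + 19)) = -8*sqrt(1/(103 + (-71 + z)) + sqrt(19 + z)) = -8*sqrt(1/(32 + z) + sqrt(19 + z)) = -8*sqrt(sqrt(19 + z) + 1/(32 + z)))
K(623, 608) - O(W(7, -18)) = (623 + 2*608) - (-8)*sqrt((1 + sqrt(19 + 13)*(32 + 13))/(32 + 13)) = (623 + 1216) - (-8)*sqrt((1 + sqrt(32)*45)/45) = 1839 - (-8)*sqrt((1 + (4*sqrt(2))*45)/45) = 1839 - (-8)*sqrt((1 + 180*sqrt(2))/45) = 1839 - (-8)*sqrt(1/45 + 4*sqrt(2)) = 1839 + 8*sqrt(1/45 + 4*sqrt(2))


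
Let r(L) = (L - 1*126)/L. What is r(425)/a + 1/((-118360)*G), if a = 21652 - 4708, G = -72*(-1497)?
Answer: 15893457319/382783213771200 ≈ 4.1521e-5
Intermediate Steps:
r(L) = (-126 + L)/L (r(L) = (L - 126)/L = (-126 + L)/L)
G = 107784
a = 16944
r(425)/a + 1/((-118360)*G) = ((-126 + 425)/425)/16944 + 1/(-118360*107784) = ((1/425)*299)*(1/16944) - 1/118360*1/107784 = (299/425)*(1/16944) - 1/12757314240 = 299/7201200 - 1/12757314240 = 15893457319/382783213771200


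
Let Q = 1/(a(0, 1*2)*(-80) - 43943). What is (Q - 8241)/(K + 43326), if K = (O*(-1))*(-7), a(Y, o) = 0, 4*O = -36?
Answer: -15744968/82656783 ≈ -0.19049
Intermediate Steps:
O = -9 (O = (¼)*(-36) = -9)
K = -63 (K = -9*(-1)*(-7) = 9*(-7) = -63)
Q = -1/43943 (Q = 1/(0*(-80) - 43943) = 1/(0 - 43943) = 1/(-43943) = -1/43943 ≈ -2.2757e-5)
(Q - 8241)/(K + 43326) = (-1/43943 - 8241)/(-63 + 43326) = -362134264/43943/43263 = -362134264/43943*1/43263 = -15744968/82656783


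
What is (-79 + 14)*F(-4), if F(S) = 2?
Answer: -130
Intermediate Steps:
(-79 + 14)*F(-4) = (-79 + 14)*2 = -65*2 = -130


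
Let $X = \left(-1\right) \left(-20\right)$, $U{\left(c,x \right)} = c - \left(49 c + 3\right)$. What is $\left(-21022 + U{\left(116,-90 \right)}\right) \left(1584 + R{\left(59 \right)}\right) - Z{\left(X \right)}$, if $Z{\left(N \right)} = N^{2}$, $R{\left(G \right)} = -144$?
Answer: $-38294320$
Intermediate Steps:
$U{\left(c,x \right)} = -3 - 48 c$ ($U{\left(c,x \right)} = c - \left(3 + 49 c\right) = -3 - 48 c$)
$X = 20$
$\left(-21022 + U{\left(116,-90 \right)}\right) \left(1584 + R{\left(59 \right)}\right) - Z{\left(X \right)} = \left(-21022 - 5571\right) \left(1584 - 144\right) - 20^{2} = \left(-21022 - 5571\right) 1440 - 400 = \left(-26593\right) 1440 - 400 = -38293920 - 400 = -38294320$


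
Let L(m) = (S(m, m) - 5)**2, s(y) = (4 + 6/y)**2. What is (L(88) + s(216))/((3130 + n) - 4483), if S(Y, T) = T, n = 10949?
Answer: 8949169/12436416 ≈ 0.71959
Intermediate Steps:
L(m) = (-5 + m)**2 (L(m) = (m - 5)**2 = (-5 + m)**2)
(L(88) + s(216))/((3130 + n) - 4483) = ((-5 + 88)**2 + 4*(3 + 2*216)**2/216**2)/((3130 + 10949) - 4483) = (83**2 + 4*(1/46656)*(3 + 432)**2)/(14079 - 4483) = (6889 + 4*(1/46656)*435**2)/9596 = (6889 + 4*(1/46656)*189225)*(1/9596) = (6889 + 21025/1296)*(1/9596) = (8949169/1296)*(1/9596) = 8949169/12436416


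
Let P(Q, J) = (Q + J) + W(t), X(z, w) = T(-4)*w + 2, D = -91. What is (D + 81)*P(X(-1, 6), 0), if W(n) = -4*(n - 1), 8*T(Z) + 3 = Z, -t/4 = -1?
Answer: 305/2 ≈ 152.50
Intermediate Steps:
t = 4 (t = -4*(-1) = 4)
T(Z) = -3/8 + Z/8
X(z, w) = 2 - 7*w/8 (X(z, w) = (-3/8 + (1/8)*(-4))*w + 2 = (-3/8 - 1/2)*w + 2 = -7*w/8 + 2 = 2 - 7*w/8)
W(n) = 4 - 4*n (W(n) = -4*(-1 + n) = 4 - 4*n)
P(Q, J) = -12 + J + Q (P(Q, J) = (Q + J) + (4 - 4*4) = (J + Q) + (4 - 16) = (J + Q) - 12 = -12 + J + Q)
(D + 81)*P(X(-1, 6), 0) = (-91 + 81)*(-12 + 0 + (2 - 7/8*6)) = -10*(-12 + 0 + (2 - 21/4)) = -10*(-12 + 0 - 13/4) = -10*(-61/4) = 305/2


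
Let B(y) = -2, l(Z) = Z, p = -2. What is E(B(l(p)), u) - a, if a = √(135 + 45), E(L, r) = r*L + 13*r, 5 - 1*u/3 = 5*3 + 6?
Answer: -528 - 6*√5 ≈ -541.42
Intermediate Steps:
u = -48 (u = 15 - 3*(5*3 + 6) = 15 - 3*(15 + 6) = 15 - 3*21 = 15 - 63 = -48)
E(L, r) = 13*r + L*r (E(L, r) = L*r + 13*r = 13*r + L*r)
a = 6*√5 (a = √180 = 6*√5 ≈ 13.416)
E(B(l(p)), u) - a = -48*(13 - 2) - 6*√5 = -48*11 - 6*√5 = -528 - 6*√5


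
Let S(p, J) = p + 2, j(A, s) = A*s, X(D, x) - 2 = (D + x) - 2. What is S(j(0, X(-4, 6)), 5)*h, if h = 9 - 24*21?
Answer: -990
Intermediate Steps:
X(D, x) = D + x (X(D, x) = 2 + ((D + x) - 2) = 2 + (-2 + D + x) = D + x)
S(p, J) = 2 + p
h = -495 (h = 9 - 504 = -495)
S(j(0, X(-4, 6)), 5)*h = (2 + 0*(-4 + 6))*(-495) = (2 + 0*2)*(-495) = (2 + 0)*(-495) = 2*(-495) = -990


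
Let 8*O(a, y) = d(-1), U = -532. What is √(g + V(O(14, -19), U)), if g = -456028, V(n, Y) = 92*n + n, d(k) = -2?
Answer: I*√1824205/2 ≈ 675.32*I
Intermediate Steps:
O(a, y) = -¼ (O(a, y) = (⅛)*(-2) = -¼)
V(n, Y) = 93*n
√(g + V(O(14, -19), U)) = √(-456028 + 93*(-¼)) = √(-456028 - 93/4) = √(-1824205/4) = I*√1824205/2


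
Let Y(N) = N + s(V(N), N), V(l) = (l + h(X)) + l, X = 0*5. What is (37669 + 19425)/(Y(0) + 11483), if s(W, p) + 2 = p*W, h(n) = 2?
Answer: 57094/11481 ≈ 4.9729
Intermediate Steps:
X = 0
V(l) = 2 + 2*l (V(l) = (l + 2) + l = (2 + l) + l = 2 + 2*l)
s(W, p) = -2 + W*p (s(W, p) = -2 + p*W = -2 + W*p)
Y(N) = -2 + N + N*(2 + 2*N) (Y(N) = N + (-2 + (2 + 2*N)*N) = N + (-2 + N*(2 + 2*N)) = -2 + N + N*(2 + 2*N))
(37669 + 19425)/(Y(0) + 11483) = (37669 + 19425)/((-2 + 0 + 2*0*(1 + 0)) + 11483) = 57094/((-2 + 0 + 2*0*1) + 11483) = 57094/((-2 + 0 + 0) + 11483) = 57094/(-2 + 11483) = 57094/11481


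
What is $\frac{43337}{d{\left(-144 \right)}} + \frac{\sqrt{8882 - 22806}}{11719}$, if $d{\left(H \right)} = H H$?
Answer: $\frac{43337}{20736} + \frac{118 i}{11719} \approx 2.0899 + 0.010069 i$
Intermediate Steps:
$d{\left(H \right)} = H^{2}$
$\frac{43337}{d{\left(-144 \right)}} + \frac{\sqrt{8882 - 22806}}{11719} = \frac{43337}{\left(-144\right)^{2}} + \frac{\sqrt{8882 - 22806}}{11719} = \frac{43337}{20736} + \sqrt{-13924} \cdot \frac{1}{11719} = 43337 \cdot \frac{1}{20736} + 118 i \frac{1}{11719} = \frac{43337}{20736} + \frac{118 i}{11719}$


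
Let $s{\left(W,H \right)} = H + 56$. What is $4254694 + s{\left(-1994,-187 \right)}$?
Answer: $4254563$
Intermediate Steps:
$s{\left(W,H \right)} = 56 + H$
$4254694 + s{\left(-1994,-187 \right)} = 4254694 + \left(56 - 187\right) = 4254694 - 131 = 4254563$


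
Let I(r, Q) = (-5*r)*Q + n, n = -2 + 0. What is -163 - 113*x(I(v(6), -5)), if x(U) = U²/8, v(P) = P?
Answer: -309557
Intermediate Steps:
n = -2
I(r, Q) = -2 - 5*Q*r (I(r, Q) = (-5*r)*Q - 2 = -5*Q*r - 2 = -2 - 5*Q*r)
x(U) = U²/8
-163 - 113*x(I(v(6), -5)) = -163 - 113*(-2 - 5*(-5)*6)²/8 = -163 - 113*(-2 + 150)²/8 = -163 - 113*148²/8 = -163 - 113*21904/8 = -163 - 113*2738 = -163 - 309394 = -309557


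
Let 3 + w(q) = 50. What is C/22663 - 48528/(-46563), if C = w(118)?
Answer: 367326175/351752423 ≈ 1.0443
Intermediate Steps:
w(q) = 47 (w(q) = -3 + 50 = 47)
C = 47
C/22663 - 48528/(-46563) = 47/22663 - 48528/(-46563) = 47*(1/22663) - 48528*(-1/46563) = 47/22663 + 16176/15521 = 367326175/351752423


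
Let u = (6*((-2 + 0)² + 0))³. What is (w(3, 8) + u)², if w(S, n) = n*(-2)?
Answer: 190660864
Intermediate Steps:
w(S, n) = -2*n
u = 13824 (u = (6*((-2)² + 0))³ = (6*(4 + 0))³ = (6*4)³ = 24³ = 13824)
(w(3, 8) + u)² = (-2*8 + 13824)² = (-16 + 13824)² = 13808² = 190660864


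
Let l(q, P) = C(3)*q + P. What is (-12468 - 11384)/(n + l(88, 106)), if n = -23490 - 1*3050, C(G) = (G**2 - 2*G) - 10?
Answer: 11926/13525 ≈ 0.88177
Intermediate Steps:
C(G) = -10 + G**2 - 2*G
l(q, P) = P - 7*q (l(q, P) = (-10 + 3**2 - 2*3)*q + P = (-10 + 9 - 6)*q + P = -7*q + P = P - 7*q)
n = -26540 (n = -23490 - 3050 = -26540)
(-12468 - 11384)/(n + l(88, 106)) = (-12468 - 11384)/(-26540 + (106 - 7*88)) = -23852/(-26540 + (106 - 616)) = -23852/(-26540 - 510) = -23852/(-27050) = -23852*(-1/27050) = 11926/13525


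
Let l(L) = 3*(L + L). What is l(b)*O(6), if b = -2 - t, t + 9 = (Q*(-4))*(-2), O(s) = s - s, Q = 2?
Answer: 0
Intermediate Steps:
O(s) = 0
t = 7 (t = -9 + (2*(-4))*(-2) = -9 - 8*(-2) = -9 + 16 = 7)
b = -9 (b = -2 - 1*7 = -2 - 7 = -9)
l(L) = 6*L (l(L) = 3*(2*L) = 6*L)
l(b)*O(6) = (6*(-9))*0 = -54*0 = 0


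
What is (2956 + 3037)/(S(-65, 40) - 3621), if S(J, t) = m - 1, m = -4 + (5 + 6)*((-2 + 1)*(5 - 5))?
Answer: -5993/3626 ≈ -1.6528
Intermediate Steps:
m = -4 (m = -4 + 11*(-1*0) = -4 + 11*0 = -4 + 0 = -4)
S(J, t) = -5 (S(J, t) = -4 - 1 = -5)
(2956 + 3037)/(S(-65, 40) - 3621) = (2956 + 3037)/(-5 - 3621) = 5993/(-3626) = 5993*(-1/3626) = -5993/3626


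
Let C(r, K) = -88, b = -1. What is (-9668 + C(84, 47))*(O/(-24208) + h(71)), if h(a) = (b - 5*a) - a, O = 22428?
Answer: 70972461/17 ≈ 4.1749e+6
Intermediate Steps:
h(a) = -1 - 6*a (h(a) = (-1 - 5*a) - a = -1 - 6*a)
(-9668 + C(84, 47))*(O/(-24208) + h(71)) = (-9668 - 88)*(22428/(-24208) + (-1 - 6*71)) = -9756*(22428*(-1/24208) + (-1 - 426)) = -9756*(-63/68 - 427) = -9756*(-29099/68) = 70972461/17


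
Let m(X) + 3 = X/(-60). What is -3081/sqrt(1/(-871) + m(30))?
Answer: 1027*I*sqrt(10624458)/2033 ≈ 1646.6*I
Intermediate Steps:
m(X) = -3 - X/60 (m(X) = -3 + X/(-60) = -3 + X*(-1/60) = -3 - X/60)
-3081/sqrt(1/(-871) + m(30)) = -3081/sqrt(1/(-871) + (-3 - 1/60*30)) = -3081/sqrt(-1/871 + (-3 - 1/2)) = -3081/sqrt(-1/871 - 7/2) = -3081*(-I*sqrt(10624458)/6099) = -(-1027)*I*sqrt(10624458)/2033 = 1027*I*sqrt(10624458)/2033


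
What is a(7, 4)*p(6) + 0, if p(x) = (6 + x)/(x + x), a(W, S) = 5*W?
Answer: 35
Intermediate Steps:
p(x) = (6 + x)/(2*x) (p(x) = (6 + x)/((2*x)) = (6 + x)*(1/(2*x)) = (6 + x)/(2*x))
a(7, 4)*p(6) + 0 = (5*7)*((½)*(6 + 6)/6) + 0 = 35*((½)*(⅙)*12) + 0 = 35*1 + 0 = 35 + 0 = 35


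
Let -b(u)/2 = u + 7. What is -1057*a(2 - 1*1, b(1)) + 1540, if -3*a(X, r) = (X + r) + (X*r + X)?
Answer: -9030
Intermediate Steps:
b(u) = -14 - 2*u (b(u) = -2*(u + 7) = -2*(7 + u) = -14 - 2*u)
a(X, r) = -2*X/3 - r/3 - X*r/3 (a(X, r) = -((X + r) + (X*r + X))/3 = -((X + r) + (X + X*r))/3 = -(r + 2*X + X*r)/3 = -2*X/3 - r/3 - X*r/3)
-1057*a(2 - 1*1, b(1)) + 1540 = -1057*(-2*(2 - 1*1)/3 - (-14 - 2*1)/3 - (2 - 1*1)*(-14 - 2*1)/3) + 1540 = -1057*(-2*(2 - 1)/3 - (-14 - 2)/3 - (2 - 1)*(-14 - 2)/3) + 1540 = -1057*(-⅔*1 - ⅓*(-16) - ⅓*1*(-16)) + 1540 = -1057*(-⅔ + 16/3 + 16/3) + 1540 = -1057*10 + 1540 = -10570 + 1540 = -9030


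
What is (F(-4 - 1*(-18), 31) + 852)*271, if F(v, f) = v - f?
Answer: 226285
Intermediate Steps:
(F(-4 - 1*(-18), 31) + 852)*271 = (((-4 - 1*(-18)) - 1*31) + 852)*271 = (((-4 + 18) - 31) + 852)*271 = ((14 - 31) + 852)*271 = (-17 + 852)*271 = 835*271 = 226285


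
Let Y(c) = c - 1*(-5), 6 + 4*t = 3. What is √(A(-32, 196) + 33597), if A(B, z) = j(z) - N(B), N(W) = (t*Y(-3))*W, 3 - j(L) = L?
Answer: 2*√8339 ≈ 182.64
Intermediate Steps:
t = -¾ (t = -3/2 + (¼)*3 = -3/2 + ¾ = -¾ ≈ -0.75000)
j(L) = 3 - L
Y(c) = 5 + c (Y(c) = c + 5 = 5 + c)
N(W) = -3*W/2 (N(W) = (-3*(5 - 3)/4)*W = (-¾*2)*W = -3*W/2)
A(B, z) = 3 - z + 3*B/2 (A(B, z) = (3 - z) - (-3)*B/2 = (3 - z) + 3*B/2 = 3 - z + 3*B/2)
√(A(-32, 196) + 33597) = √((3 - 1*196 + (3/2)*(-32)) + 33597) = √((3 - 196 - 48) + 33597) = √(-241 + 33597) = √33356 = 2*√8339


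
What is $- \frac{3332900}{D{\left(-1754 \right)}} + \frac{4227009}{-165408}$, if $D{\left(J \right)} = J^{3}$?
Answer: $- \frac{950386374628599}{37190672869088} \approx -25.554$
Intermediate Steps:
$- \frac{3332900}{D{\left(-1754 \right)}} + \frac{4227009}{-165408} = - \frac{3332900}{\left(-1754\right)^{3}} + \frac{4227009}{-165408} = - \frac{3332900}{-5396209064} + 4227009 \left(- \frac{1}{165408}\right) = \left(-3332900\right) \left(- \frac{1}{5396209064}\right) - \frac{1409003}{55136} = \frac{833225}{1349052266} - \frac{1409003}{55136} = - \frac{950386374628599}{37190672869088}$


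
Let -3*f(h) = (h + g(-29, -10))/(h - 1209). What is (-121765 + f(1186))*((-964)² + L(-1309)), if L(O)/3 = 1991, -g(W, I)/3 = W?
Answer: -7856738457728/69 ≈ -1.1387e+11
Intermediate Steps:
g(W, I) = -3*W
f(h) = -(87 + h)/(3*(-1209 + h)) (f(h) = -(h - 3*(-29))/(3*(h - 1209)) = -(h + 87)/(3*(-1209 + h)) = -(87 + h)/(3*(-1209 + h)))
L(O) = 5973 (L(O) = 3*1991 = 5973)
(-121765 + f(1186))*((-964)² + L(-1309)) = (-121765 + (-87 - 1*1186)/(3*(-1209 + 1186)))*((-964)² + 5973) = (-121765 + (⅓)*(-87 - 1186)/(-23))*(929296 + 5973) = (-121765 + (⅓)*(-1/23)*(-1273))*935269 = (-121765 + 1273/69)*935269 = -8400512/69*935269 = -7856738457728/69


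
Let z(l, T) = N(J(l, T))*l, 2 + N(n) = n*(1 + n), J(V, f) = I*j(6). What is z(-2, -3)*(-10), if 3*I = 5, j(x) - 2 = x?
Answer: 34040/9 ≈ 3782.2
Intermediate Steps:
j(x) = 2 + x
I = 5/3 (I = (⅓)*5 = 5/3 ≈ 1.6667)
J(V, f) = 40/3 (J(V, f) = 5*(2 + 6)/3 = (5/3)*8 = 40/3)
N(n) = -2 + n*(1 + n)
z(l, T) = 1702*l/9 (z(l, T) = (-2 + 40/3 + (40/3)²)*l = (-2 + 40/3 + 1600/9)*l = 1702*l/9)
z(-2, -3)*(-10) = ((1702/9)*(-2))*(-10) = -3404/9*(-10) = 34040/9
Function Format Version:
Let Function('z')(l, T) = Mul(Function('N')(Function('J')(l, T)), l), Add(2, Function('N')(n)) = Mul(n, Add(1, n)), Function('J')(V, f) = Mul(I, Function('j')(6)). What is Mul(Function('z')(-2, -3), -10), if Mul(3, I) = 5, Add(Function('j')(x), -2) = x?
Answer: Rational(34040, 9) ≈ 3782.2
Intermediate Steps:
Function('j')(x) = Add(2, x)
I = Rational(5, 3) (I = Mul(Rational(1, 3), 5) = Rational(5, 3) ≈ 1.6667)
Function('J')(V, f) = Rational(40, 3) (Function('J')(V, f) = Mul(Rational(5, 3), Add(2, 6)) = Mul(Rational(5, 3), 8) = Rational(40, 3))
Function('N')(n) = Add(-2, Mul(n, Add(1, n)))
Function('z')(l, T) = Mul(Rational(1702, 9), l) (Function('z')(l, T) = Mul(Add(-2, Rational(40, 3), Pow(Rational(40, 3), 2)), l) = Mul(Add(-2, Rational(40, 3), Rational(1600, 9)), l) = Mul(Rational(1702, 9), l))
Mul(Function('z')(-2, -3), -10) = Mul(Mul(Rational(1702, 9), -2), -10) = Mul(Rational(-3404, 9), -10) = Rational(34040, 9)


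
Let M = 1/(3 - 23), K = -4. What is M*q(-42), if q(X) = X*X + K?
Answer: -88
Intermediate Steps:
q(X) = -4 + X² (q(X) = X*X - 4 = X² - 4 = -4 + X²)
M = -1/20 (M = 1/(-20) = -1/20 ≈ -0.050000)
M*q(-42) = -(-4 + (-42)²)/20 = -(-4 + 1764)/20 = -1/20*1760 = -88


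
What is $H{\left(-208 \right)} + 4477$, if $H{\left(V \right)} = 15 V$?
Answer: $1357$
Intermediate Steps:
$H{\left(-208 \right)} + 4477 = 15 \left(-208\right) + 4477 = -3120 + 4477 = 1357$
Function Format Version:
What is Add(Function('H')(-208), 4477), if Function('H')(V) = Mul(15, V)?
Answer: 1357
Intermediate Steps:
Add(Function('H')(-208), 4477) = Add(Mul(15, -208), 4477) = Add(-3120, 4477) = 1357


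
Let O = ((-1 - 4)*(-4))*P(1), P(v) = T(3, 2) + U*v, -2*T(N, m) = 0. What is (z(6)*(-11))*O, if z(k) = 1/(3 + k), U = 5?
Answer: -1100/9 ≈ -122.22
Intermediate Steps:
T(N, m) = 0 (T(N, m) = -1/2*0 = 0)
P(v) = 5*v (P(v) = 0 + 5*v = 5*v)
O = 100 (O = ((-1 - 4)*(-4))*(5*1) = -5*(-4)*5 = 20*5 = 100)
(z(6)*(-11))*O = (-11/(3 + 6))*100 = (-11/9)*100 = ((1/9)*(-11))*100 = -11/9*100 = -1100/9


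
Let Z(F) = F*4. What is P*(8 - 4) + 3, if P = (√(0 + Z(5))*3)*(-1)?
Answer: 3 - 24*√5 ≈ -50.666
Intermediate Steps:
Z(F) = 4*F
P = -6*√5 (P = (√(0 + 4*5)*3)*(-1) = (√(0 + 20)*3)*(-1) = (√20*3)*(-1) = ((2*√5)*3)*(-1) = (6*√5)*(-1) = -6*√5 ≈ -13.416)
P*(8 - 4) + 3 = (-6*√5)*(8 - 4) + 3 = -6*√5*4 + 3 = -24*√5 + 3 = 3 - 24*√5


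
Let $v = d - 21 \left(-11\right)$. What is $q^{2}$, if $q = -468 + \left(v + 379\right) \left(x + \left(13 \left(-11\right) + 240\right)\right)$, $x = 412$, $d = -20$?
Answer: $89905224964$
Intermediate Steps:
$v = 211$ ($v = -20 - 21 \left(-11\right) = -20 - -231 = -20 + 231 = 211$)
$q = 299842$ ($q = -468 + \left(211 + 379\right) \left(412 + \left(13 \left(-11\right) + 240\right)\right) = -468 + 590 \left(412 + \left(-143 + 240\right)\right) = -468 + 590 \left(412 + 97\right) = -468 + 590 \cdot 509 = -468 + 300310 = 299842$)
$q^{2} = 299842^{2} = 89905224964$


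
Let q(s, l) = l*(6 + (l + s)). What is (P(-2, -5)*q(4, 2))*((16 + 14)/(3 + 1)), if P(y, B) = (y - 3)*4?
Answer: -3600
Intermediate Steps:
q(s, l) = l*(6 + l + s)
P(y, B) = -12 + 4*y (P(y, B) = (-3 + y)*4 = -12 + 4*y)
(P(-2, -5)*q(4, 2))*((16 + 14)/(3 + 1)) = ((-12 + 4*(-2))*(2*(6 + 2 + 4)))*((16 + 14)/(3 + 1)) = ((-12 - 8)*(2*12))*(30/4) = (-20*24)*(30*(¼)) = -480*15/2 = -3600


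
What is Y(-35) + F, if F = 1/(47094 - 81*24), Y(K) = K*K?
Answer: 55308751/45150 ≈ 1225.0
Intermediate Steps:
Y(K) = K**2
F = 1/45150 (F = 1/(47094 - 1944) = 1/45150 ≈ 2.2148e-5)
Y(-35) + F = (-35)**2 + 1/45150 = 1225 + 1/45150 = 55308751/45150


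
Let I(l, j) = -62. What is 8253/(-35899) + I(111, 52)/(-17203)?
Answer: -139750621/617570497 ≈ -0.22629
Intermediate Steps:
8253/(-35899) + I(111, 52)/(-17203) = 8253/(-35899) - 62/(-17203) = 8253*(-1/35899) - 62*(-1/17203) = -8253/35899 + 62/17203 = -139750621/617570497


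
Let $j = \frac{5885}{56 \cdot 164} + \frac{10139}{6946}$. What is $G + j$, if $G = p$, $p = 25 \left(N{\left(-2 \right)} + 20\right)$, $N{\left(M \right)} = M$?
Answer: $\frac{14420211293}{31896032} \approx 452.1$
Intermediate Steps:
$j = \frac{66996893}{31896032}$ ($j = \frac{5885}{9184} + 10139 \cdot \frac{1}{6946} = 5885 \cdot \frac{1}{9184} + \frac{10139}{6946} = \frac{5885}{9184} + \frac{10139}{6946} = \frac{66996893}{31896032} \approx 2.1005$)
$p = 450$ ($p = 25 \left(-2 + 20\right) = 25 \cdot 18 = 450$)
$G = 450$
$G + j = 450 + \frac{66996893}{31896032} = \frac{14420211293}{31896032}$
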